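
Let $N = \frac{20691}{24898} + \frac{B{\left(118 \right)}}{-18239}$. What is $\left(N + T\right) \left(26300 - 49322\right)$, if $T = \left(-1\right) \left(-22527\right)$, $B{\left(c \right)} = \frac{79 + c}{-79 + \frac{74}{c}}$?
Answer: $- \frac{272261198726961372873}{524956503032} \approx -5.1864 \cdot 10^{8}$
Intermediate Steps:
$B{\left(c \right)} = \frac{79 + c}{-79 + \frac{74}{c}}$
$N = \frac{872654535215}{1049913006064}$ ($N = \frac{20691}{24898} + \frac{\left(-1\right) 118 \frac{1}{-74 + 79 \cdot 118} \left(79 + 118\right)}{-18239} = 20691 \cdot \frac{1}{24898} + \left(-1\right) 118 \frac{1}{-74 + 9322} \cdot 197 \left(- \frac{1}{18239}\right) = \frac{20691}{24898} + \left(-1\right) 118 \cdot \frac{1}{9248} \cdot 197 \left(- \frac{1}{18239}\right) = \frac{20691}{24898} - - \frac{11623}{84337136} = \frac{20691}{24898} + \frac{11623}{84337136} = \frac{872654535215}{1049913006064} \approx 0.83117$)
$T = 22527$
$\left(N + T\right) \left(26300 - 49322\right) = \left(\frac{872654535215}{1049913006064} + 22527\right) \left(26300 - 49322\right) = \frac{23652262942138943}{1049913006064} \left(-23022\right) = - \frac{272261198726961372873}{524956503032}$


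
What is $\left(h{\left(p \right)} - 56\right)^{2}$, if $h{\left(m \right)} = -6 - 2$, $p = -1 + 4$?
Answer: $4096$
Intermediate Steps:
$p = 3$
$h{\left(m \right)} = -8$
$\left(h{\left(p \right)} - 56\right)^{2} = \left(-8 - 56\right)^{2} = \left(-64\right)^{2} = 4096$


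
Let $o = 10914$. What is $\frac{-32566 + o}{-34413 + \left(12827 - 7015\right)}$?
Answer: $\frac{21652}{28601} \approx 0.75704$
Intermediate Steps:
$\frac{-32566 + o}{-34413 + \left(12827 - 7015\right)} = \frac{-32566 + 10914}{-34413 + \left(12827 - 7015\right)} = - \frac{21652}{-34413 + \left(12827 - 7015\right)} = - \frac{21652}{-34413 + 5812} = - \frac{21652}{-28601} = \left(-21652\right) \left(- \frac{1}{28601}\right) = \frac{21652}{28601}$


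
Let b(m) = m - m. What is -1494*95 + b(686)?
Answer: -141930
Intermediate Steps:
b(m) = 0
-1494*95 + b(686) = -1494*95 + 0 = -141930 + 0 = -141930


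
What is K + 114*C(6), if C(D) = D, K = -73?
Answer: 611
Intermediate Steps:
K + 114*C(6) = -73 + 114*6 = -73 + 684 = 611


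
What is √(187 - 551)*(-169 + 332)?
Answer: 326*I*√91 ≈ 3109.8*I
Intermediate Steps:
√(187 - 551)*(-169 + 332) = √(-364)*163 = (2*I*√91)*163 = 326*I*√91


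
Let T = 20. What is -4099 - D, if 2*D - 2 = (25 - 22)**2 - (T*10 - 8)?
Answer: -8017/2 ≈ -4008.5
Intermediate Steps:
D = -181/2 (D = 1 + ((25 - 22)**2 - (20*10 - 8))/2 = 1 + (3**2 - (200 - 8))/2 = 1 + (9 - 1*192)/2 = 1 + (9 - 192)/2 = 1 + (1/2)*(-183) = 1 - 183/2 = -181/2 ≈ -90.500)
-4099 - D = -4099 - 1*(-181/2) = -4099 + 181/2 = -8017/2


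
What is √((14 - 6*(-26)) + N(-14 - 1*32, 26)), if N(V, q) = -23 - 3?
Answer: 12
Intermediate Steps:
N(V, q) = -26
√((14 - 6*(-26)) + N(-14 - 1*32, 26)) = √((14 - 6*(-26)) - 26) = √((14 + 156) - 26) = √(170 - 26) = √144 = 12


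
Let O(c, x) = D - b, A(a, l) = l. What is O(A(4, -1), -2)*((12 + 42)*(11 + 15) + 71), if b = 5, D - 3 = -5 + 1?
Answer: -8850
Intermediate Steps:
D = -1 (D = 3 + (-5 + 1) = 3 - 4 = -1)
O(c, x) = -6 (O(c, x) = -1 - 1*5 = -1 - 5 = -6)
O(A(4, -1), -2)*((12 + 42)*(11 + 15) + 71) = -6*((12 + 42)*(11 + 15) + 71) = -6*(54*26 + 71) = -6*(1404 + 71) = -6*1475 = -8850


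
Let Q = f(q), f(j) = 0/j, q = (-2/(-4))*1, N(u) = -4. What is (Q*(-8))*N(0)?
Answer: 0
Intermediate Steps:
q = ½ (q = -¼*(-2)*1 = (½)*1 = ½ ≈ 0.50000)
f(j) = 0
Q = 0
(Q*(-8))*N(0) = (0*(-8))*(-4) = 0*(-4) = 0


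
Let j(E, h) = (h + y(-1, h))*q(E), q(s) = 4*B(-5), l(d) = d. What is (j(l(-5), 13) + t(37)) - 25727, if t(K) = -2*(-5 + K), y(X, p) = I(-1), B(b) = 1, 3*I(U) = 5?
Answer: -77197/3 ≈ -25732.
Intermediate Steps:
I(U) = 5/3 (I(U) = (⅓)*5 = 5/3)
y(X, p) = 5/3
q(s) = 4 (q(s) = 4*1 = 4)
t(K) = 10 - 2*K
j(E, h) = 20/3 + 4*h (j(E, h) = (h + 5/3)*4 = (5/3 + h)*4 = 20/3 + 4*h)
(j(l(-5), 13) + t(37)) - 25727 = ((20/3 + 4*13) + (10 - 2*37)) - 25727 = ((20/3 + 52) + (10 - 74)) - 25727 = (176/3 - 64) - 25727 = -16/3 - 25727 = -77197/3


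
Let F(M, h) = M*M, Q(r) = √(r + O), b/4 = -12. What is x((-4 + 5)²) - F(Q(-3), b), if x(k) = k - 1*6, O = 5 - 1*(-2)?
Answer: -9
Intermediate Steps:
O = 7 (O = 5 + 2 = 7)
b = -48 (b = 4*(-12) = -48)
Q(r) = √(7 + r) (Q(r) = √(r + 7) = √(7 + r))
x(k) = -6 + k (x(k) = k - 6 = -6 + k)
F(M, h) = M²
x((-4 + 5)²) - F(Q(-3), b) = (-6 + (-4 + 5)²) - (√(7 - 3))² = (-6 + 1²) - (√4)² = (-6 + 1) - 1*2² = -5 - 1*4 = -5 - 4 = -9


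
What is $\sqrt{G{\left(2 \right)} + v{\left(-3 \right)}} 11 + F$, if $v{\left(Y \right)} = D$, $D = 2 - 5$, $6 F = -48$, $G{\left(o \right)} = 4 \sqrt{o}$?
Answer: $-8 + 11 \sqrt{-3 + 4 \sqrt{2}} \approx 9.9298$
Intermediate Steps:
$F = -8$ ($F = \frac{1}{6} \left(-48\right) = -8$)
$D = -3$
$v{\left(Y \right)} = -3$
$\sqrt{G{\left(2 \right)} + v{\left(-3 \right)}} 11 + F = \sqrt{4 \sqrt{2} - 3} \cdot 11 - 8 = \sqrt{-3 + 4 \sqrt{2}} \cdot 11 - 8 = 11 \sqrt{-3 + 4 \sqrt{2}} - 8 = -8 + 11 \sqrt{-3 + 4 \sqrt{2}}$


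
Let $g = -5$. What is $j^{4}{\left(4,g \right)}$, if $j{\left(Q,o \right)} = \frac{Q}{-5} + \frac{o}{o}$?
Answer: $\frac{1}{625} \approx 0.0016$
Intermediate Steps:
$j{\left(Q,o \right)} = 1 - \frac{Q}{5}$ ($j{\left(Q,o \right)} = Q \left(- \frac{1}{5}\right) + 1 = - \frac{Q}{5} + 1 = 1 - \frac{Q}{5}$)
$j^{4}{\left(4,g \right)} = \left(1 - \frac{4}{5}\right)^{4} = \left(\frac{1}{5}\right)^{4} = \frac{1}{625}$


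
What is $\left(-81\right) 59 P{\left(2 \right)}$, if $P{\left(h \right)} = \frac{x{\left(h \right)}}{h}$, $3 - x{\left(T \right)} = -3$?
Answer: $-14337$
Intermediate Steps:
$x{\left(T \right)} = 6$ ($x{\left(T \right)} = 3 - -3 = 3 + 3 = 6$)
$P{\left(h \right)} = \frac{6}{h}$
$\left(-81\right) 59 P{\left(2 \right)} = \left(-81\right) 59 \cdot \frac{6}{2} = - 4779 \cdot 6 \cdot \frac{1}{2} = \left(-4779\right) 3 = -14337$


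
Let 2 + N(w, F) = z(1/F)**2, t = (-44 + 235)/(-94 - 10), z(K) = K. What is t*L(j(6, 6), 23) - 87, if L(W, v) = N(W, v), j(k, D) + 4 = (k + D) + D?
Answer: -4584505/55016 ≈ -83.330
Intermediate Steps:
t = -191/104 (t = 191/(-104) = 191*(-1/104) = -191/104 ≈ -1.8365)
N(w, F) = -2 + F**(-2) (N(w, F) = -2 + (1/F)**2 = -2 + F**(-2))
j(k, D) = -4 + k + 2*D (j(k, D) = -4 + ((k + D) + D) = -4 + ((D + k) + D) = -4 + (k + 2*D) = -4 + k + 2*D)
L(W, v) = -2 + v**(-2)
t*L(j(6, 6), 23) - 87 = -191*(-2 + 23**(-2))/104 - 87 = -191*(-2 + 1/529)/104 - 87 = -191/104*(-1057/529) - 87 = 201887/55016 - 87 = -4584505/55016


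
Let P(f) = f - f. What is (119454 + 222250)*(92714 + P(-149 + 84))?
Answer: 31680744656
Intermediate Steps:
P(f) = 0
(119454 + 222250)*(92714 + P(-149 + 84)) = (119454 + 222250)*(92714 + 0) = 341704*92714 = 31680744656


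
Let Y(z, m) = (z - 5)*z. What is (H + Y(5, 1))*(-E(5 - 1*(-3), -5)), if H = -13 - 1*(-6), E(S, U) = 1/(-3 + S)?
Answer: 7/5 ≈ 1.4000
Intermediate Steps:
Y(z, m) = z*(-5 + z) (Y(z, m) = (-5 + z)*z = z*(-5 + z))
H = -7 (H = -13 + 6 = -7)
(H + Y(5, 1))*(-E(5 - 1*(-3), -5)) = (-7 + 5*(-5 + 5))*(-1/(-3 + (5 - 1*(-3)))) = (-7 + 5*0)*(-1/(-3 + (5 + 3))) = (-7 + 0)*(-1/(-3 + 8)) = -(-7)/5 = -7*(-⅕) = 7/5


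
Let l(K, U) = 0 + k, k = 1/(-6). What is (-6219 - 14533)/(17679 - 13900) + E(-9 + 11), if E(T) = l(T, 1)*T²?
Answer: -69814/11337 ≈ -6.1581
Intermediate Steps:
k = -⅙ (k = 1*(-⅙) = -⅙ ≈ -0.16667)
l(K, U) = -⅙ (l(K, U) = 0 - ⅙ = -⅙)
E(T) = -T²/6
(-6219 - 14533)/(17679 - 13900) + E(-9 + 11) = (-6219 - 14533)/(17679 - 13900) - (-9 + 11)²/6 = -20752/3779 - ⅙*2² = -20752*1/3779 - ⅙*4 = -20752/3779 - ⅔ = -69814/11337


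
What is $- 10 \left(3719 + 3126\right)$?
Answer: $-68450$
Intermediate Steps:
$- 10 \left(3719 + 3126\right) = \left(-10\right) 6845 = -68450$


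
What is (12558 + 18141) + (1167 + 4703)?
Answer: 36569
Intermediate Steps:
(12558 + 18141) + (1167 + 4703) = 30699 + 5870 = 36569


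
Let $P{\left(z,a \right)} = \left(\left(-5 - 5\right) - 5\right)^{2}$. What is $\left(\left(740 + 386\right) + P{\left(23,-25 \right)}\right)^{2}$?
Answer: $1825201$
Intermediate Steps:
$P{\left(z,a \right)} = 225$ ($P{\left(z,a \right)} = \left(-10 - 5\right)^{2} = \left(-15\right)^{2} = 225$)
$\left(\left(740 + 386\right) + P{\left(23,-25 \right)}\right)^{2} = \left(\left(740 + 386\right) + 225\right)^{2} = \left(1126 + 225\right)^{2} = 1351^{2} = 1825201$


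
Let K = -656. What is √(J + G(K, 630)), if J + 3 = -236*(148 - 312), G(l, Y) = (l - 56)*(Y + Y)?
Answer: I*√858419 ≈ 926.51*I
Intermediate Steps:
G(l, Y) = 2*Y*(-56 + l) (G(l, Y) = (-56 + l)*(2*Y) = 2*Y*(-56 + l))
J = 38701 (J = -3 - 236*(148 - 312) = -3 - 236*(-164) = -3 + 38704 = 38701)
√(J + G(K, 630)) = √(38701 + 2*630*(-56 - 656)) = √(38701 + 2*630*(-712)) = √(38701 - 897120) = √(-858419) = I*√858419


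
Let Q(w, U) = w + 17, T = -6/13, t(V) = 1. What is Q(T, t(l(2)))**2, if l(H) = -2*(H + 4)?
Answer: 46225/169 ≈ 273.52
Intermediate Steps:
l(H) = -8 - 2*H (l(H) = -2*(4 + H) = -8 - 2*H)
T = -6/13 (T = -6*1/13 = -6/13 ≈ -0.46154)
Q(w, U) = 17 + w
Q(T, t(l(2)))**2 = (17 - 6/13)**2 = (215/13)**2 = 46225/169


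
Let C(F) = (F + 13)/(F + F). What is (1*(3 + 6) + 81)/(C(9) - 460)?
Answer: -810/4129 ≈ -0.19617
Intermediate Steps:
C(F) = (13 + F)/(2*F) (C(F) = (13 + F)/((2*F)) = (13 + F)*(1/(2*F)) = (13 + F)/(2*F))
(1*(3 + 6) + 81)/(C(9) - 460) = (1*(3 + 6) + 81)/((½)*(13 + 9)/9 - 460) = (1*9 + 81)/((½)*(⅑)*22 - 460) = (9 + 81)/(11/9 - 460) = 90/(-4129/9) = 90*(-9/4129) = -810/4129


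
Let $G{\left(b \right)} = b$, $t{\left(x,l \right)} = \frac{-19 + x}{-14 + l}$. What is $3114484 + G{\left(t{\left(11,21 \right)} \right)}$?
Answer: $\frac{21801380}{7} \approx 3.1145 \cdot 10^{6}$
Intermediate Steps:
$t{\left(x,l \right)} = \frac{-19 + x}{-14 + l}$
$3114484 + G{\left(t{\left(11,21 \right)} \right)} = 3114484 + \frac{-19 + 11}{-14 + 21} = 3114484 + \frac{1}{7} \left(-8\right) = 3114484 - \frac{8}{7} = \frac{21801380}{7}$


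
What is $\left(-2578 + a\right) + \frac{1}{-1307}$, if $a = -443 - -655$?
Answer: $- \frac{3092363}{1307} \approx -2366.0$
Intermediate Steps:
$a = 212$ ($a = -443 + 655 = 212$)
$\left(-2578 + a\right) + \frac{1}{-1307} = \left(-2578 + 212\right) + \frac{1}{-1307} = -2366 - \frac{1}{1307} = - \frac{3092363}{1307}$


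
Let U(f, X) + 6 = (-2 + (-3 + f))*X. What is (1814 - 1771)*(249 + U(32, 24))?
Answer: 38313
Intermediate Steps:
U(f, X) = -6 + X*(-5 + f) (U(f, X) = -6 + (-2 + (-3 + f))*X = -6 + (-5 + f)*X = -6 + X*(-5 + f))
(1814 - 1771)*(249 + U(32, 24)) = (1814 - 1771)*(249 + (-6 - 5*24 + 24*32)) = 43*(249 + (-6 - 120 + 768)) = 43*(249 + 642) = 43*891 = 38313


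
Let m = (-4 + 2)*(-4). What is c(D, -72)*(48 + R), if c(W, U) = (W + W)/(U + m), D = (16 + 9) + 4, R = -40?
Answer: -29/4 ≈ -7.2500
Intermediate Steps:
m = 8 (m = -2*(-4) = 8)
D = 29 (D = 25 + 4 = 29)
c(W, U) = 2*W/(8 + U) (c(W, U) = (W + W)/(U + 8) = (2*W)/(8 + U) = 2*W/(8 + U))
c(D, -72)*(48 + R) = (2*29/(8 - 72))*(48 - 40) = (2*29/(-64))*8 = (2*29*(-1/64))*8 = -29/32*8 = -29/4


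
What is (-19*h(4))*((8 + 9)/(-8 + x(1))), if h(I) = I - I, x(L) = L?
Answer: 0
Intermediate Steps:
h(I) = 0
(-19*h(4))*((8 + 9)/(-8 + x(1))) = (-19*0)*((8 + 9)/(-8 + 1)) = 0*(17/(-7)) = 0*(17*(-⅐)) = 0*(-17/7) = 0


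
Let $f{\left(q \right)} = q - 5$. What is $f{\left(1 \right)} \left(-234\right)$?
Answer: $936$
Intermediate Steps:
$f{\left(q \right)} = -5 + q$
$f{\left(1 \right)} \left(-234\right) = \left(-5 + 1\right) \left(-234\right) = \left(-4\right) \left(-234\right) = 936$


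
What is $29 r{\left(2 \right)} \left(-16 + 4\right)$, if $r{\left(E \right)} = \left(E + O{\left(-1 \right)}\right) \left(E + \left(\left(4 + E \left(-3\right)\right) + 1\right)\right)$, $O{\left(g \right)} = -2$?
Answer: $0$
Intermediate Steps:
$r{\left(E \right)} = \left(-2 + E\right) \left(5 - 2 E\right)$ ($r{\left(E \right)} = \left(E - 2\right) \left(E + \left(\left(4 + E \left(-3\right)\right) + 1\right)\right) = \left(-2 + E\right) \left(E + \left(\left(4 - 3 E\right) + 1\right)\right) = \left(-2 + E\right) \left(E - \left(-5 + 3 E\right)\right) = \left(-2 + E\right) \left(5 - 2 E\right)$)
$29 r{\left(2 \right)} \left(-16 + 4\right) = 29 \left(-10 - 2 \cdot 2^{2} + 9 \cdot 2\right) \left(-16 + 4\right) = 29 \left(-10 - 8 + 18\right) \left(-12\right) = 29 \cdot 0 \left(-12\right) = 0 \left(-12\right) = 0$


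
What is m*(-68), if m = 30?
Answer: -2040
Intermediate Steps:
m*(-68) = 30*(-68) = -2040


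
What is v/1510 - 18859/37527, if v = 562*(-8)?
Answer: -98599241/28332885 ≈ -3.4800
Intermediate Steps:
v = -4496
v/1510 - 18859/37527 = -4496/1510 - 18859/37527 = -4496*1/1510 - 18859*1/37527 = -2248/755 - 18859/37527 = -98599241/28332885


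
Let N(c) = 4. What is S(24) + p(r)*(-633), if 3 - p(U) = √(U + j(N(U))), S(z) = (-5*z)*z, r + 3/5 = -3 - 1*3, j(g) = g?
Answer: -4779 + 633*I*√65/5 ≈ -4779.0 + 1020.7*I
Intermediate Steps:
r = -33/5 (r = -⅗ + (-3 - 1*3) = -⅗ + (-3 - 3) = -⅗ - 6 = -33/5 ≈ -6.6000)
S(z) = -5*z²
p(U) = 3 - √(4 + U) (p(U) = 3 - √(U + 4) = 3 - √(4 + U))
S(24) + p(r)*(-633) = -5*24² + (3 - √(4 - 33/5))*(-633) = -5*576 + (3 - √(-13/5))*(-633) = -2880 + (3 - I*√65/5)*(-633) = -2880 + (-1899 + 633*I*√65/5) = -4779 + 633*I*√65/5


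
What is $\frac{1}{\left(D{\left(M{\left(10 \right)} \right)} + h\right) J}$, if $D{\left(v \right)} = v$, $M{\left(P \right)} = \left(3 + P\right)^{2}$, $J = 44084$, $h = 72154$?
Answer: $\frac{1}{3188287132} \approx 3.1365 \cdot 10^{-10}$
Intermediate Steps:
$\frac{1}{\left(D{\left(M{\left(10 \right)} \right)} + h\right) J} = \frac{1}{\left(\left(3 + 10\right)^{2} + 72154\right) 44084} = \frac{1}{13^{2} + 72154} \cdot \frac{1}{44084} = \frac{1}{169 + 72154} \cdot \frac{1}{44084} = \frac{1}{72323} \cdot \frac{1}{44084} = \frac{1}{3188287132}$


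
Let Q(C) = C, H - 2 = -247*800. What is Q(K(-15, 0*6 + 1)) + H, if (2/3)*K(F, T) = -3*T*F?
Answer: -395061/2 ≈ -1.9753e+5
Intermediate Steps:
H = -197598 (H = 2 - 247*800 = 2 - 197600 = -197598)
K(F, T) = -9*F*T/2 (K(F, T) = 3*(-3*T*F)/2 = 3*(-3*F*T)/2 = -9*F*T/2)
Q(K(-15, 0*6 + 1)) + H = -9/2*(-15)*(0*6 + 1) - 197598 = -9/2*(-15)*(0 + 1) - 197598 = -9/2*(-15)*1 - 197598 = 135/2 - 197598 = -395061/2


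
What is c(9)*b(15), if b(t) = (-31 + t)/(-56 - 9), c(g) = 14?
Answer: 224/65 ≈ 3.4462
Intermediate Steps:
b(t) = 31/65 - t/65 (b(t) = (-31 + t)/(-65) = (-31 + t)*(-1/65) = 31/65 - t/65)
c(9)*b(15) = 14*(31/65 - 1/65*15) = 14*(31/65 - 3/13) = 14*(16/65) = 224/65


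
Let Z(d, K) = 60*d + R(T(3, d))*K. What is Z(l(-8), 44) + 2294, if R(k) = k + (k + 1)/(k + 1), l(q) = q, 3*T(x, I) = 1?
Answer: 5618/3 ≈ 1872.7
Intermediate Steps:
T(x, I) = 1/3 (T(x, I) = (1/3)*1 = 1/3)
R(k) = 1 + k (R(k) = k + (1 + k)/(1 + k) = k + 1 = 1 + k)
Z(d, K) = 60*d + 4*K/3 (Z(d, K) = 60*d + (1 + 1/3)*K = 60*d + 4*K/3)
Z(l(-8), 44) + 2294 = (60*(-8) + (4/3)*44) + 2294 = (-480 + 176/3) + 2294 = -1264/3 + 2294 = 5618/3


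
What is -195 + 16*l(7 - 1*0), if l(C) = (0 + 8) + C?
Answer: 45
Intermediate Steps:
l(C) = 8 + C
-195 + 16*l(7 - 1*0) = -195 + 16*(8 + (7 - 1*0)) = -195 + 16*(8 + (7 + 0)) = -195 + 16*(8 + 7) = -195 + 16*15 = -195 + 240 = 45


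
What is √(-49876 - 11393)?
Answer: I*√61269 ≈ 247.53*I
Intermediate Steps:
√(-49876 - 11393) = √(-61269) = I*√61269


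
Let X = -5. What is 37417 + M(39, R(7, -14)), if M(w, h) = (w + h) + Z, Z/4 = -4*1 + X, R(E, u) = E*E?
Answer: 37469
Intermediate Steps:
R(E, u) = E²
Z = -36 (Z = 4*(-4*1 - 5) = 4*(-4 - 5) = 4*(-9) = -36)
M(w, h) = -36 + h + w (M(w, h) = (w + h) - 36 = (h + w) - 36 = -36 + h + w)
37417 + M(39, R(7, -14)) = 37417 + (-36 + 7² + 39) = 37417 + (-36 + 49 + 39) = 37417 + 52 = 37469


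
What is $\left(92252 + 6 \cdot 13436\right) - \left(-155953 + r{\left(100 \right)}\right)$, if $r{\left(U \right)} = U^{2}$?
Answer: $318821$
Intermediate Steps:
$\left(92252 + 6 \cdot 13436\right) - \left(-155953 + r{\left(100 \right)}\right) = \left(92252 + 6 \cdot 13436\right) + \left(155953 - 100^{2}\right) = \left(92252 + 80616\right) + \left(155953 - 10000\right) = 172868 + \left(155953 - 10000\right) = 172868 + 145953 = 318821$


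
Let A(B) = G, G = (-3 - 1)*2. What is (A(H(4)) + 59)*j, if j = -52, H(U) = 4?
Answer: -2652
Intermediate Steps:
G = -8 (G = -4*2 = -8)
A(B) = -8
(A(H(4)) + 59)*j = (-8 + 59)*(-52) = 51*(-52) = -2652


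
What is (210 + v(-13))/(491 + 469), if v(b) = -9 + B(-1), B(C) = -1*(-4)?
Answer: 41/192 ≈ 0.21354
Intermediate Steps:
B(C) = 4
v(b) = -5 (v(b) = -9 + 4 = -5)
(210 + v(-13))/(491 + 469) = (210 - 5)/(491 + 469) = 205/960 = 205*(1/960) = 41/192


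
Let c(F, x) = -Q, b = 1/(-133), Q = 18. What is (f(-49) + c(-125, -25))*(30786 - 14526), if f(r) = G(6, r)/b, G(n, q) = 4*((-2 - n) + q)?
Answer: 492775560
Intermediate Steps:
G(n, q) = -8 - 4*n + 4*q (G(n, q) = 4*(-2 + q - n) = -8 - 4*n + 4*q)
b = -1/133 ≈ -0.0075188
c(F, x) = -18 (c(F, x) = -1*18 = -18)
f(r) = 4256 - 532*r (f(r) = (-8 - 4*6 + 4*r)/(-1/133) = (-8 - 24 + 4*r)*(-133) = (-32 + 4*r)*(-133) = 4256 - 532*r)
(f(-49) + c(-125, -25))*(30786 - 14526) = ((4256 - 532*(-49)) - 18)*(30786 - 14526) = ((4256 + 26068) - 18)*16260 = (30324 - 18)*16260 = 30306*16260 = 492775560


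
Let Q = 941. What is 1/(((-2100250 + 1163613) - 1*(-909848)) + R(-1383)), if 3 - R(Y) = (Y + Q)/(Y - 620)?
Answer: -2003/53652800 ≈ -3.7333e-5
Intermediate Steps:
R(Y) = 3 - (941 + Y)/(-620 + Y) (R(Y) = 3 - (Y + 941)/(Y - 620) = 3 - (941 + Y)/(-620 + Y))
1/(((-2100250 + 1163613) - 1*(-909848)) + R(-1383)) = 1/(((-2100250 + 1163613) - 1*(-909848)) + (-2801 + 2*(-1383))/(-620 - 1383)) = 1/((-936637 + 909848) + (-2801 - 2766)/(-2003)) = 1/(-26789 - 1/2003*(-5567)) = 1/(-26789 + 5567/2003) = 1/(-53652800/2003) = -2003/53652800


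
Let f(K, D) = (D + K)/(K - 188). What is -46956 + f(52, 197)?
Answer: -6386265/136 ≈ -46958.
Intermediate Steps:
f(K, D) = (D + K)/(-188 + K)
-46956 + f(52, 197) = -46956 + (197 + 52)/(-188 + 52) = -46956 + 249/(-136) = -46956 - 1/136*249 = -46956 - 249/136 = -6386265/136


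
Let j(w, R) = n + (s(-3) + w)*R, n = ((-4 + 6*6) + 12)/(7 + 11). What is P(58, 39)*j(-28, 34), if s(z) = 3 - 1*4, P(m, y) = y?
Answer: -115076/3 ≈ -38359.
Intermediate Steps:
s(z) = -1 (s(z) = 3 - 4 = -1)
n = 22/9 (n = ((-4 + 36) + 12)/18 = (32 + 12)*(1/18) = 44*(1/18) = 22/9 ≈ 2.4444)
j(w, R) = 22/9 + R*(-1 + w) (j(w, R) = 22/9 + (-1 + w)*R = 22/9 + R*(-1 + w))
P(58, 39)*j(-28, 34) = 39*(22/9 - 1*34 + 34*(-28)) = 39*(22/9 - 34 - 952) = 39*(-8852/9) = -115076/3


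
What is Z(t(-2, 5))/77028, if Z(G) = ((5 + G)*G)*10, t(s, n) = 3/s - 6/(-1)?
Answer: 285/51352 ≈ 0.0055499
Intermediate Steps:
t(s, n) = 6 + 3/s (t(s, n) = 3/s - 6*(-1) = 3/s + 6 = 6 + 3/s)
Z(G) = 10*G*(5 + G) (Z(G) = (G*(5 + G))*10 = 10*G*(5 + G))
Z(t(-2, 5))/77028 = (10*(6 + 3/(-2))*(5 + (6 + 3/(-2))))/77028 = (10*(6 + 3*(-½))*(5 + (6 + 3*(-½))))*(1/77028) = (10*(6 - 3/2)*(5 + (6 - 3/2)))*(1/77028) = (10*(9/2)*(5 + 9/2))*(1/77028) = (10*(9/2)*(19/2))*(1/77028) = (855/2)*(1/77028) = 285/51352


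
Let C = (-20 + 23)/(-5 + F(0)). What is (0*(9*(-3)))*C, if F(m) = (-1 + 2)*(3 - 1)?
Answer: 0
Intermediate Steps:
F(m) = 2 (F(m) = 1*2 = 2)
C = -1 (C = (-20 + 23)/(-5 + 2) = 3/(-3) = 3*(-⅓) = -1)
(0*(9*(-3)))*C = (0*(9*(-3)))*(-1) = (0*(-27))*(-1) = 0*(-1) = 0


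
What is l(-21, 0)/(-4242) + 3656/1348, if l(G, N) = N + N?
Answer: 914/337 ≈ 2.7122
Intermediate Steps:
l(G, N) = 2*N
l(-21, 0)/(-4242) + 3656/1348 = (2*0)/(-4242) + 3656/1348 = 0*(-1/4242) + 3656*(1/1348) = 0 + 914/337 = 914/337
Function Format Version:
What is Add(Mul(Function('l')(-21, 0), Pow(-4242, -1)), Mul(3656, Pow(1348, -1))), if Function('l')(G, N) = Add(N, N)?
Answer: Rational(914, 337) ≈ 2.7122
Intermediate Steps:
Function('l')(G, N) = Mul(2, N)
Add(Mul(Function('l')(-21, 0), Pow(-4242, -1)), Mul(3656, Pow(1348, -1))) = Add(Mul(Mul(2, 0), Pow(-4242, -1)), Mul(3656, Pow(1348, -1))) = Add(Mul(0, Rational(-1, 4242)), Mul(3656, Rational(1, 1348))) = Add(0, Rational(914, 337)) = Rational(914, 337)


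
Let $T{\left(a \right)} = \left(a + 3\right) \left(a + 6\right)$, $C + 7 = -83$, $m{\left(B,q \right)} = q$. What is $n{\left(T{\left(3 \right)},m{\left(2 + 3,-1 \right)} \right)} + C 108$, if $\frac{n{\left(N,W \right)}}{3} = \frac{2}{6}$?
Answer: $-9719$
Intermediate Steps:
$C = -90$ ($C = -7 - 83 = -90$)
$T{\left(a \right)} = \left(3 + a\right) \left(6 + a\right)$
$n{\left(N,W \right)} = 1$ ($n{\left(N,W \right)} = 3 \cdot \frac{2}{6} = 3 \cdot 2 \cdot \frac{1}{6} = 3 \cdot \frac{1}{3} = 1$)
$n{\left(T{\left(3 \right)},m{\left(2 + 3,-1 \right)} \right)} + C 108 = 1 - 9720 = -9719$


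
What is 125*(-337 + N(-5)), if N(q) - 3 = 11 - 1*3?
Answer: -40750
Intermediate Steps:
N(q) = 11 (N(q) = 3 + (11 - 1*3) = 3 + (11 - 3) = 3 + 8 = 11)
125*(-337 + N(-5)) = 125*(-337 + 11) = 125*(-326) = -40750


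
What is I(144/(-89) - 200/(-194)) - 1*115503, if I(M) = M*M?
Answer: -8608261480943/74528689 ≈ -1.1550e+5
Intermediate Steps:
I(M) = M**2
I(144/(-89) - 200/(-194)) - 1*115503 = (144/(-89) - 200/(-194))**2 - 1*115503 = (144*(-1/89) - 200*(-1/194))**2 - 115503 = (-144/89 + 100/97)**2 - 115503 = (-5068/8633)**2 - 115503 = 25684624/74528689 - 115503 = -8608261480943/74528689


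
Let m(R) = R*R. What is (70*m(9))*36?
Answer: 204120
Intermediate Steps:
m(R) = R**2
(70*m(9))*36 = (70*9**2)*36 = (70*81)*36 = 5670*36 = 204120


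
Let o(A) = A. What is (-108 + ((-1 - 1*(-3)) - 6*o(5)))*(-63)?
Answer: 8568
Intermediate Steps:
(-108 + ((-1 - 1*(-3)) - 6*o(5)))*(-63) = (-108 + ((-1 - 1*(-3)) - 6*5))*(-63) = (-108 + ((-1 + 3) - 30))*(-63) = (-108 + (2 - 30))*(-63) = (-108 - 28)*(-63) = -136*(-63) = 8568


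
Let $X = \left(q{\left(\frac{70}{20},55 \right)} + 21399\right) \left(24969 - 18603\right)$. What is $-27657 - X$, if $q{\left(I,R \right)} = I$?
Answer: $-136275972$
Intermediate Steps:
$X = 136248315$ ($X = \left(\frac{70}{20} + 21399\right) \left(24969 - 18603\right) = \left(70 \cdot \frac{1}{20} + 21399\right) 6366 = \left(\frac{7}{2} + 21399\right) 6366 = \frac{42805}{2} \cdot 6366 = 136248315$)
$-27657 - X = -27657 - 136248315 = -136275972$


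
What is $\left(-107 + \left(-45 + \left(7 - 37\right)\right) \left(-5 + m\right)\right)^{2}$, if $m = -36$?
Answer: $8809024$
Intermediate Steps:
$\left(-107 + \left(-45 + \left(7 - 37\right)\right) \left(-5 + m\right)\right)^{2} = \left(-107 + \left(-45 + \left(7 - 37\right)\right) \left(-5 - 36\right)\right)^{2} = \left(-107 + \left(-45 + \left(7 - 37\right)\right) \left(-41\right)\right)^{2} = \left(-107 + \left(-45 - 30\right) \left(-41\right)\right)^{2} = \left(-107 - -3075\right)^{2} = \left(-107 + 3075\right)^{2} = 2968^{2} = 8809024$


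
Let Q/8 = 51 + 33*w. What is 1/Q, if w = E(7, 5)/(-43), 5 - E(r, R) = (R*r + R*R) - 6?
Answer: 43/30480 ≈ 0.0014108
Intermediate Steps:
E(r, R) = 11 - R² - R*r (E(r, R) = 5 - ((R*r + R*R) - 6) = 5 - ((R*r + R²) - 6) = 5 - ((R² + R*r) - 6) = 5 - (-6 + R² + R*r) = 5 + (6 - R² - R*r) = 11 - R² - R*r)
w = 49/43 (w = (11 - 1*5² - 1*5*7)/(-43) = (11 - 1*25 - 35)*(-1/43) = (11 - 25 - 35)*(-1/43) = -49*(-1/43) = 49/43 ≈ 1.1395)
Q = 30480/43 (Q = 8*(51 + 33*(49/43)) = 8*(51 + 1617/43) = 8*(3810/43) = 30480/43 ≈ 708.84)
1/Q = 1/(30480/43) = 43/30480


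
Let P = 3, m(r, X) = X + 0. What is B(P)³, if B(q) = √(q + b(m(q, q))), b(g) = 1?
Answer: 8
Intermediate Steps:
m(r, X) = X
B(q) = √(1 + q) (B(q) = √(q + 1) = √(1 + q))
B(P)³ = (√(1 + 3))³ = (√4)³ = 2³ = 8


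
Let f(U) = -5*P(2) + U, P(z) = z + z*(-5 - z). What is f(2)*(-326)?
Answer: -20212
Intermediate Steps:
f(U) = 60 + U (f(U) = -(-5)*2*(4 + 2) + U = -(-5)*2*6 + U = -5*(-12) + U = 60 + U)
f(2)*(-326) = (60 + 2)*(-326) = 62*(-326) = -20212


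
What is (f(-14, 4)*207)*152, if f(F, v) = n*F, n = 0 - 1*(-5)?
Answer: -2202480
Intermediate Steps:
n = 5 (n = 0 + 5 = 5)
f(F, v) = 5*F
(f(-14, 4)*207)*152 = ((5*(-14))*207)*152 = -70*207*152 = -14490*152 = -2202480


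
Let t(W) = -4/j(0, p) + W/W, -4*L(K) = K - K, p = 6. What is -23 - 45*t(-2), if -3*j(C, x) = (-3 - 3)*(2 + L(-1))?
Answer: -23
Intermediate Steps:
L(K) = 0 (L(K) = -(K - K)/4 = -¼*0 = 0)
j(C, x) = 4 (j(C, x) = -(-3 - 3)*(2 + 0)/3 = -(-2)*2 = -⅓*(-12) = 4)
t(W) = 0 (t(W) = -4/4 + W/W = -4*¼ + 1 = -1 + 1 = 0)
-23 - 45*t(-2) = -23 - 45*0 = -23 + 0 = -23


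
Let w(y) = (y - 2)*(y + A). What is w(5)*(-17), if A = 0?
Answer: -255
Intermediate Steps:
w(y) = y*(-2 + y) (w(y) = (y - 2)*(y + 0) = (-2 + y)*y = y*(-2 + y))
w(5)*(-17) = (5*(-2 + 5))*(-17) = (5*3)*(-17) = 15*(-17) = -255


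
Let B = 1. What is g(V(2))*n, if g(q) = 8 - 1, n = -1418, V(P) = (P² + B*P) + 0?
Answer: -9926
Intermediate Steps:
V(P) = P + P² (V(P) = (P² + 1*P) + 0 = (P² + P) + 0 = (P + P²) + 0 = P + P²)
g(q) = 7
g(V(2))*n = 7*(-1418) = -9926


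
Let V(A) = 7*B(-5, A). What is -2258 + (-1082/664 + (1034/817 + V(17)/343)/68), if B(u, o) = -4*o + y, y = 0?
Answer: -510555226387/225946252 ≈ -2259.6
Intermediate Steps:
B(u, o) = -4*o (B(u, o) = -4*o + 0 = -4*o)
V(A) = -28*A (V(A) = 7*(-4*A) = -28*A)
-2258 + (-1082/664 + (1034/817 + V(17)/343)/68) = -2258 + (-1082/664 + (1034/817 - 28*17/343)/68) = -2258 + (-1082*1/664 + (1034*(1/817) - 476*1/343)*(1/68)) = -2258 + (-541/332 + (1034/817 - 68/49)*(1/68)) = -2258 + (-541/332 - 4890/40033*1/68) = -2258 + (-541/332 - 2445/1361122) = -2258 - 368589371/225946252 = -510555226387/225946252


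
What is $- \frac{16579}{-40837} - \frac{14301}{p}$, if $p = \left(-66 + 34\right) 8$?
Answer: $\frac{588254161}{10454272} \approx 56.269$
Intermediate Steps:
$p = -256$ ($p = \left(-32\right) 8 = -256$)
$- \frac{16579}{-40837} - \frac{14301}{p} = - \frac{16579}{-40837} - \frac{14301}{-256} = \left(-16579\right) \left(- \frac{1}{40837}\right) - - \frac{14301}{256} = \frac{16579}{40837} + \frac{14301}{256} = \frac{588254161}{10454272}$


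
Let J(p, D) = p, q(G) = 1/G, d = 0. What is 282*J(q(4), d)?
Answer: 141/2 ≈ 70.500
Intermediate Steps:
q(G) = 1/G
282*J(q(4), d) = 282/4 = 282*(¼) = 141/2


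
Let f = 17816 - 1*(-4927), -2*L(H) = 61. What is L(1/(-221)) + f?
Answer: 45425/2 ≈ 22713.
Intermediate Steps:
L(H) = -61/2 (L(H) = -1/2*61 = -61/2)
f = 22743 (f = 17816 + 4927 = 22743)
L(1/(-221)) + f = -61/2 + 22743 = 45425/2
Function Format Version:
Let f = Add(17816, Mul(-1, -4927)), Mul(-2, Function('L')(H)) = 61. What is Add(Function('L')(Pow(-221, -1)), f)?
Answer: Rational(45425, 2) ≈ 22713.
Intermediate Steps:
Function('L')(H) = Rational(-61, 2) (Function('L')(H) = Mul(Rational(-1, 2), 61) = Rational(-61, 2))
f = 22743 (f = Add(17816, 4927) = 22743)
Add(Function('L')(Pow(-221, -1)), f) = Add(Rational(-61, 2), 22743) = Rational(45425, 2)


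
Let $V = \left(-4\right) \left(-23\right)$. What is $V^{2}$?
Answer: $8464$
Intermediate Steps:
$V = 92$
$V^{2} = 92^{2} = 8464$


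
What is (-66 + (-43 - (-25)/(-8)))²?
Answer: 804609/64 ≈ 12572.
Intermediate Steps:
(-66 + (-43 - (-25)/(-8)))² = (-66 + (-43 - (-25)*(-1)/8))² = (-66 + (-43 - 1*25/8))² = (-66 + (-43 - 25/8))² = (-66 - 369/8)² = (-897/8)² = 804609/64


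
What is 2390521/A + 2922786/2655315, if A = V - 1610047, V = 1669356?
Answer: 5705103923/137781345 ≈ 41.407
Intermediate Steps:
A = 59309 (A = 1669356 - 1610047 = 59309)
2390521/A + 2922786/2655315 = 2390521/59309 + 2922786/2655315 = 2390521*(1/59309) + 2922786*(1/2655315) = 18823/467 + 324754/295035 = 5705103923/137781345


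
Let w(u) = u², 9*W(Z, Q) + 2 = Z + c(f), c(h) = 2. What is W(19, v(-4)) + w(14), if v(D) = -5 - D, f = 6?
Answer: 1783/9 ≈ 198.11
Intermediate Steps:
W(Z, Q) = Z/9 (W(Z, Q) = -2/9 + (Z + 2)/9 = -2/9 + (2 + Z)/9 = -2/9 + (2/9 + Z/9) = Z/9)
W(19, v(-4)) + w(14) = (⅑)*19 + 14² = 19/9 + 196 = 1783/9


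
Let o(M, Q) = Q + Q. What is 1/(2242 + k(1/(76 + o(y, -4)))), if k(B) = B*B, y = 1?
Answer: 4624/10367009 ≈ 0.00044603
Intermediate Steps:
o(M, Q) = 2*Q
k(B) = B**2
1/(2242 + k(1/(76 + o(y, -4)))) = 1/(2242 + (1/(76 + 2*(-4)))**2) = 1/(2242 + (1/(76 - 8))**2) = 1/(2242 + (1/68)**2) = 1/(2242 + 1/4624) = 1/(10367009/4624) = 4624/10367009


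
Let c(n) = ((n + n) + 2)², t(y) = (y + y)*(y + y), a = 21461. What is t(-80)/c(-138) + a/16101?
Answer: 505847909/302199669 ≈ 1.6739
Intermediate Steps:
t(y) = 4*y² (t(y) = (2*y)*(2*y) = 4*y²)
c(n) = (2 + 2*n)² (c(n) = (2*n + 2)² = (2 + 2*n)²)
t(-80)/c(-138) + a/16101 = (4*(-80)²)/((4*(1 - 138)²)) + 21461/16101 = (4*6400)/((4*(-137)²)) + 21461*(1/16101) = 25600/((4*18769)) + 21461/16101 = 25600/75076 + 21461/16101 = 25600*(1/75076) + 21461/16101 = 6400/18769 + 21461/16101 = 505847909/302199669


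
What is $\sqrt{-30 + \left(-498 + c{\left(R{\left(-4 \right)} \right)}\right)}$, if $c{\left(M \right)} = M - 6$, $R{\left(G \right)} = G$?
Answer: $i \sqrt{538} \approx 23.195 i$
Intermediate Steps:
$c{\left(M \right)} = -6 + M$ ($c{\left(M \right)} = M - 6 = -6 + M$)
$\sqrt{-30 + \left(-498 + c{\left(R{\left(-4 \right)} \right)}\right)} = \sqrt{-30 - 508} = \sqrt{-538} = i \sqrt{538}$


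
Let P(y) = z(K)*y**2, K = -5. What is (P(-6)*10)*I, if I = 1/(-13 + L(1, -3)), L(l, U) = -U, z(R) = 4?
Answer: -144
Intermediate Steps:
P(y) = 4*y**2
I = -1/10 (I = 1/(-13 - 1*(-3)) = 1/(-13 + 3) = 1/(-10) = -1/10 ≈ -0.10000)
(P(-6)*10)*I = ((4*(-6)**2)*10)*(-1/10) = ((4*36)*10)*(-1/10) = (144*10)*(-1/10) = 1440*(-1/10) = -144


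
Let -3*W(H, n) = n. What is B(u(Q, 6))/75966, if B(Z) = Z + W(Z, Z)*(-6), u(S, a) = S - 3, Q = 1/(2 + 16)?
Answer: -53/455796 ≈ -0.00011628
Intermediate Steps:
W(H, n) = -n/3
Q = 1/18 ≈ 0.055556
u(S, a) = -3 + S
B(Z) = 3*Z (B(Z) = Z - Z/3*(-6) = Z + 2*Z = 3*Z)
B(u(Q, 6))/75966 = (3*(-3 + 1/18))/75966 = (3*(-53/18))*(1/75966) = -53/6*1/75966 = -53/455796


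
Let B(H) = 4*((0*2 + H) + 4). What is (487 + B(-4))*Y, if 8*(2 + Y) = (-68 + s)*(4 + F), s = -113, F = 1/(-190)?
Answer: -68384053/1520 ≈ -44990.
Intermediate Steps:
F = -1/190 ≈ -0.0052632
B(H) = 16 + 4*H (B(H) = 4*((0 + H) + 4) = 4*(H + 4) = 4*(4 + H) = 16 + 4*H)
Y = -140419/1520 (Y = -2 + ((-68 - 113)*(4 - 1/190))/8 = -2 + (-181*759/190)/8 = -2 + (1/8)*(-137379/190) = -2 - 137379/1520 = -140419/1520 ≈ -92.381)
(487 + B(-4))*Y = (487 + (16 + 4*(-4)))*(-140419/1520) = (487 + (16 - 16))*(-140419/1520) = (487 + 0)*(-140419/1520) = 487*(-140419/1520) = -68384053/1520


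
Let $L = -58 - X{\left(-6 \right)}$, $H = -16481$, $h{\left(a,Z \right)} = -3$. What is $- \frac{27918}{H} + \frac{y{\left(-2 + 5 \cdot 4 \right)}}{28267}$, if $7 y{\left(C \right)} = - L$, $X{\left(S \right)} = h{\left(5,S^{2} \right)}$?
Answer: $\frac{5525013197}{3261078989} \approx 1.6942$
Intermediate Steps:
$X{\left(S \right)} = -3$
$L = -55$ ($L = -58 - -3 = -58 + 3 = -55$)
$y{\left(C \right)} = \frac{55}{7}$ ($y{\left(C \right)} = \frac{\left(-1\right) \left(-55\right)}{7} = \frac{1}{7} \cdot 55 = \frac{55}{7}$)
$- \frac{27918}{H} + \frac{y{\left(-2 + 5 \cdot 4 \right)}}{28267} = - \frac{27918}{-16481} + \frac{55}{7 \cdot 28267} = \left(-27918\right) \left(- \frac{1}{16481}\right) + \frac{55}{7} \cdot \frac{1}{28267} = \frac{27918}{16481} + \frac{55}{197869} = \frac{5525013197}{3261078989}$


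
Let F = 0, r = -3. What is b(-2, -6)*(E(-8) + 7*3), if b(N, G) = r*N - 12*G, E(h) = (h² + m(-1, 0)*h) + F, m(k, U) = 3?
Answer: 4758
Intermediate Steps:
E(h) = h² + 3*h (E(h) = (h² + 3*h) + 0 = h² + 3*h)
b(N, G) = -12*G - 3*N (b(N, G) = -3*N - 12*G = -12*G - 3*N)
b(-2, -6)*(E(-8) + 7*3) = (-12*(-6) - 3*(-2))*(-8*(3 - 8) + 7*3) = (72 + 6)*(-8*(-5) + 21) = 78*(40 + 21) = 78*61 = 4758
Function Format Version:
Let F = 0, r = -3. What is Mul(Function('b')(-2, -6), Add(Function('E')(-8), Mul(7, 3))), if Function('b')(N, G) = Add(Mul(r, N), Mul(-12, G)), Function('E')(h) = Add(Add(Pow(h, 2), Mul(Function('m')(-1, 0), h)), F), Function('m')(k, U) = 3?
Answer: 4758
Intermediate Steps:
Function('E')(h) = Add(Pow(h, 2), Mul(3, h)) (Function('E')(h) = Add(Add(Pow(h, 2), Mul(3, h)), 0) = Add(Pow(h, 2), Mul(3, h)))
Function('b')(N, G) = Add(Mul(-12, G), Mul(-3, N)) (Function('b')(N, G) = Add(Mul(-3, N), Mul(-12, G)) = Add(Mul(-12, G), Mul(-3, N)))
Mul(Function('b')(-2, -6), Add(Function('E')(-8), Mul(7, 3))) = Mul(Add(Mul(-12, -6), Mul(-3, -2)), Add(Mul(-8, Add(3, -8)), Mul(7, 3))) = Mul(Add(72, 6), Add(Mul(-8, -5), 21)) = Mul(78, Add(40, 21)) = Mul(78, 61) = 4758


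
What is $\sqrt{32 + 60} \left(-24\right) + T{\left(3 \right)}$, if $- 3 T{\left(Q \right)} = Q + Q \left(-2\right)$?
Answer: $1 - 48 \sqrt{23} \approx -229.2$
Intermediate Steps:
$T{\left(Q \right)} = \frac{Q}{3}$ ($T{\left(Q \right)} = - \frac{Q + Q \left(-2\right)}{3} = - \frac{Q - 2 Q}{3} = - \frac{\left(-1\right) Q}{3} = \frac{Q}{3}$)
$\sqrt{32 + 60} \left(-24\right) + T{\left(3 \right)} = \sqrt{32 + 60} \left(-24\right) + \frac{1}{3} \cdot 3 = \sqrt{92} \left(-24\right) + 1 = 2 \sqrt{23} \left(-24\right) + 1 = - 48 \sqrt{23} + 1 = 1 - 48 \sqrt{23}$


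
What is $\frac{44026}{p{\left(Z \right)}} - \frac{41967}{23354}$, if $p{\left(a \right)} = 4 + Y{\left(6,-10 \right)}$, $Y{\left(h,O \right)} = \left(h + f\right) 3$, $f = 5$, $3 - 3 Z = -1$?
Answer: $\frac{1026630425}{864098} \approx 1188.1$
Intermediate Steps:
$Z = \frac{4}{3}$ ($Z = 1 - - \frac{1}{3} = 1 + \frac{1}{3} = \frac{4}{3} \approx 1.3333$)
$Y{\left(h,O \right)} = 15 + 3 h$ ($Y{\left(h,O \right)} = \left(h + 5\right) 3 = \left(5 + h\right) 3 = 15 + 3 h$)
$p{\left(a \right)} = 37$ ($p{\left(a \right)} = 4 + \left(15 + 3 \cdot 6\right) = 4 + \left(15 + 18\right) = 4 + 33 = 37$)
$\frac{44026}{p{\left(Z \right)}} - \frac{41967}{23354} = \frac{44026}{37} - \frac{41967}{23354} = \frac{1026630425}{864098}$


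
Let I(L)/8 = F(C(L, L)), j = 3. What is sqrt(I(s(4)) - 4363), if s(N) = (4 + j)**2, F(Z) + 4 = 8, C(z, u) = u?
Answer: I*sqrt(4331) ≈ 65.81*I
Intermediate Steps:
F(Z) = 4 (F(Z) = -4 + 8 = 4)
s(N) = 49 (s(N) = (4 + 3)**2 = 7**2 = 49)
I(L) = 32 (I(L) = 8*4 = 32)
sqrt(I(s(4)) - 4363) = sqrt(32 - 4363) = sqrt(-4331) = I*sqrt(4331)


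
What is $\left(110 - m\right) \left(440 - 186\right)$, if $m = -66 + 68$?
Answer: $27432$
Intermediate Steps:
$m = 2$
$\left(110 - m\right) \left(440 - 186\right) = \left(110 - 2\right) \left(440 - 186\right) = \left(110 - 2\right) 254 = 108 \cdot 254 = 27432$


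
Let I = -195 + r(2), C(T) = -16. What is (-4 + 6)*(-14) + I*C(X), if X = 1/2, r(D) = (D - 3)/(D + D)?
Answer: 3096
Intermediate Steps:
r(D) = (-3 + D)/(2*D) (r(D) = (-3 + D)/((2*D)) = (-3 + D)*(1/(2*D)) = (-3 + D)/(2*D))
X = ½ ≈ 0.50000
I = -781/4 (I = -195 + (½)*(-3 + 2)/2 = -195 + (½)*(½)*(-1) = -195 - ¼ = -781/4 ≈ -195.25)
(-4 + 6)*(-14) + I*C(X) = (-4 + 6)*(-14) - 781/4*(-16) = 2*(-14) + 3124 = -28 + 3124 = 3096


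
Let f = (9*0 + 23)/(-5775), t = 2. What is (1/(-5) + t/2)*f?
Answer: -92/28875 ≈ -0.0031861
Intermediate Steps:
f = -23/5775 (f = (0 + 23)*(-1/5775) = 23*(-1/5775) = -23/5775 ≈ -0.0039827)
(1/(-5) + t/2)*f = (1/(-5) + 2/2)*(-23/5775) = (1*(-1/5) + 2*(1/2))*(-23/5775) = (-1/5 + 1)*(-23/5775) = (4/5)*(-23/5775) = -92/28875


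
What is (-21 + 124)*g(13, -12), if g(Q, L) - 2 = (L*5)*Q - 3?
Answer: -80443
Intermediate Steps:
g(Q, L) = -1 + 5*L*Q (g(Q, L) = 2 + ((L*5)*Q - 3) = 2 + ((5*L)*Q - 3) = 2 + (5*L*Q - 3) = 2 + (-3 + 5*L*Q) = -1 + 5*L*Q)
(-21 + 124)*g(13, -12) = (-21 + 124)*(-1 + 5*(-12)*13) = 103*(-1 - 780) = 103*(-781) = -80443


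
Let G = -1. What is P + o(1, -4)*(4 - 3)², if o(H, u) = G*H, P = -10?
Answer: -11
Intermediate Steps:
o(H, u) = -H
P + o(1, -4)*(4 - 3)² = -10 + (-1*1)*(4 - 3)² = -10 - 1*1² = -10 - 1*1 = -10 - 1 = -11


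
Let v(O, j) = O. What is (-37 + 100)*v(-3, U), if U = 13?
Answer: -189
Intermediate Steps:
(-37 + 100)*v(-3, U) = (-37 + 100)*(-3) = 63*(-3) = -189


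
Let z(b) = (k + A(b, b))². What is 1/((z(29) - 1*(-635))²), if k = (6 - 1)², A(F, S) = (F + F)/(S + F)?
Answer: 1/1718721 ≈ 5.8183e-7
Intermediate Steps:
A(F, S) = 2*F/(F + S) (A(F, S) = (2*F)/(F + S) = 2*F/(F + S))
k = 25 (k = 5² = 25)
z(b) = 676 (z(b) = (25 + 2*b/(b + b))² = (25 + 2*b/((2*b)))² = (25 + 2*b*(1/(2*b)))² = (25 + 1)² = 26² = 676)
1/((z(29) - 1*(-635))²) = 1/((676 - 1*(-635))²) = 1/((676 + 635)²) = 1/(1311²) = 1/1718721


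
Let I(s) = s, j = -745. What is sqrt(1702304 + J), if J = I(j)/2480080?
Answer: sqrt(26176315012185715)/124004 ≈ 1304.7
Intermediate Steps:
J = -149/496016 (J = -745/2480080 = -745*1/2480080 = -149/496016 ≈ -0.00030039)
sqrt(1702304 + J) = sqrt(1702304 - 149/496016) = sqrt(844370020715/496016) = sqrt(26176315012185715)/124004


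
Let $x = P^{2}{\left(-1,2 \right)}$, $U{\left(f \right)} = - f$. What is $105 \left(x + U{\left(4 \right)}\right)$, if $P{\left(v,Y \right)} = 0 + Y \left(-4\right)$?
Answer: $6300$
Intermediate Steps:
$P{\left(v,Y \right)} = - 4 Y$ ($P{\left(v,Y \right)} = 0 - 4 Y = - 4 Y$)
$x = 64$ ($x = \left(\left(-4\right) 2\right)^{2} = \left(-8\right)^{2} = 64$)
$105 \left(x + U{\left(4 \right)}\right) = 105 \left(64 - 4\right) = 105 \cdot 60 = 6300$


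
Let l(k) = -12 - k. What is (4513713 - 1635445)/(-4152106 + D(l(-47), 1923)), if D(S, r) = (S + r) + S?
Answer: -2878268/4150113 ≈ -0.69354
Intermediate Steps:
D(S, r) = r + 2*S
(4513713 - 1635445)/(-4152106 + D(l(-47), 1923)) = (4513713 - 1635445)/(-4152106 + (1923 + 2*(-12 - 1*(-47)))) = 2878268/(-4152106 + (1923 + 2*(-12 + 47))) = 2878268/(-4152106 + (1923 + 2*35)) = 2878268/(-4152106 + (1923 + 70)) = 2878268/(-4152106 + 1993) = 2878268/(-4150113) = 2878268*(-1/4150113) = -2878268/4150113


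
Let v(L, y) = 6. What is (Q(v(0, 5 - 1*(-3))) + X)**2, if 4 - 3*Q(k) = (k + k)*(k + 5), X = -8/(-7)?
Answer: 760384/441 ≈ 1724.2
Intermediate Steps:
X = 8/7 (X = -8*(-1/7) = 8/7 ≈ 1.1429)
Q(k) = 4/3 - 2*k*(5 + k)/3 (Q(k) = 4/3 - (k + k)*(k + 5)/3 = 4/3 - 2*k*(5 + k)/3)
(Q(v(0, 5 - 1*(-3))) + X)**2 = ((4/3 - 10/3*6 - 2/3*6**2) + 8/7)**2 = ((4/3 - 20 - 2/3*36) + 8/7)**2 = ((4/3 - 20 - 24) + 8/7)**2 = (-128/3 + 8/7)**2 = (-872/21)**2 = 760384/441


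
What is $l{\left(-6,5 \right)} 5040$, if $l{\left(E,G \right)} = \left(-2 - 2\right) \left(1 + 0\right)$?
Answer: $-20160$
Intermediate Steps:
$l{\left(E,G \right)} = -4$ ($l{\left(E,G \right)} = \left(-4\right) 1 = -4$)
$l{\left(-6,5 \right)} 5040 = \left(-4\right) 5040 = -20160$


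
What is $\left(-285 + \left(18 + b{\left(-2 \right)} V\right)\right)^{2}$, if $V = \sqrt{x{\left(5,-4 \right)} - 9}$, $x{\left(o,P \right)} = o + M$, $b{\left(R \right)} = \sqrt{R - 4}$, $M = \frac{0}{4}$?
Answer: $71313 + 1068 \sqrt{6} \approx 73929.0$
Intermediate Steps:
$M = 0$ ($M = 0 \cdot \frac{1}{4} = 0$)
$b{\left(R \right)} = \sqrt{-4 + R}$
$x{\left(o,P \right)} = o$ ($x{\left(o,P \right)} = o + 0 = o$)
$V = 2 i$ ($V = \sqrt{5 - 9} = \sqrt{-4} = 2 i \approx 2.0 i$)
$\left(-285 + \left(18 + b{\left(-2 \right)} V\right)\right)^{2} = \left(-285 + \left(18 + \sqrt{-4 - 2} \cdot 2 i\right)\right)^{2} = \left(-285 + \left(18 + \sqrt{-6} \cdot 2 i\right)\right)^{2} = \left(-285 + \left(18 + i \sqrt{6} \cdot 2 i\right)\right)^{2} = \left(-285 + \left(18 - 2 \sqrt{6}\right)\right)^{2} = \left(-267 - 2 \sqrt{6}\right)^{2}$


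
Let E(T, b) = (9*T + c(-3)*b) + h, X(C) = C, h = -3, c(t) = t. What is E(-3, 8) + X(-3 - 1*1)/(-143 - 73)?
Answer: -2915/54 ≈ -53.982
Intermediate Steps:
E(T, b) = -3 - 3*b + 9*T (E(T, b) = (9*T - 3*b) - 3 = (-3*b + 9*T) - 3 = -3 - 3*b + 9*T)
E(-3, 8) + X(-3 - 1*1)/(-143 - 73) = (-3 - 3*8 + 9*(-3)) + (-3 - 1*1)/(-143 - 73) = (-3 - 24 - 27) + (-3 - 1)/(-216) = -54 - 1/216*(-4) = -54 + 1/54 = -2915/54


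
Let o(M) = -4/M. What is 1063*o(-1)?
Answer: 4252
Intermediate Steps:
1063*o(-1) = 1063*(-4/(-1)) = 1063*(-4*(-1)) = 1063*4 = 4252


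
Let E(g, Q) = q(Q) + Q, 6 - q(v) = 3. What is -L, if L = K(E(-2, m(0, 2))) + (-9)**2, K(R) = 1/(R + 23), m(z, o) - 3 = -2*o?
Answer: -2026/25 ≈ -81.040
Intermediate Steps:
q(v) = 3 (q(v) = 6 - 1*3 = 6 - 3 = 3)
m(z, o) = 3 - 2*o
E(g, Q) = 3 + Q
K(R) = 1/(23 + R)
L = 2026/25 (L = 1/(23 + (3 + (3 - 2*2))) + (-9)**2 = 1/(23 + (3 + (3 - 4))) + 81 = 1/(23 + (3 - 1)) + 81 = 1/(23 + 2) + 81 = 1/25 + 81 = 2026/25 ≈ 81.040)
-L = -1*2026/25 = -2026/25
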